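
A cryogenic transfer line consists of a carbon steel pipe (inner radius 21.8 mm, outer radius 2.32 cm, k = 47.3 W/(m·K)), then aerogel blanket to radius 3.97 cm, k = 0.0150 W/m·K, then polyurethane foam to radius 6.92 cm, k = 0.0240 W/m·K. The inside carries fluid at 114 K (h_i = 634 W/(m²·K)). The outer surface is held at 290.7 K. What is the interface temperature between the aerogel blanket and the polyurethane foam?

T = 221.4 K

Resistance network (inner→outer):
  R'_conv,in = 1/(2πr h) = 1/(2π·0.0218·634) = 0.01152 m·K/W
  R'_carbon steel = ln(0.0232/0.0218)/(2πk) = 0.06224/(2π·47.3) = 2.094×10^-4 m·K/W
  R'_aerogel blanket = ln(0.0397/0.0232)/(2πk) = 0.5372/(2π·0.0150) = 5.700 m·K/W
  R'_polyurethane foam = ln(0.0692/0.0397)/(2πk) = 0.5556/(2π·0.0240) = 3.685 m·K/W
ΣR = 0.01152 + 2.094×10^-4 + 5.700 + 3.685 = 9.397 m·K/W
Q' = ΔT/ΣR = (114 K − 290.7 K)/9.397 = -18.80 W/m
From the inner boundary to the aerogel blanket/polyurethane foam interface, ΣR_partial = 5.712 m·K/W.
T_interface = T_in − Q'·ΣR_partial = 114 K − (-18.80)(5.712) = 221.4 K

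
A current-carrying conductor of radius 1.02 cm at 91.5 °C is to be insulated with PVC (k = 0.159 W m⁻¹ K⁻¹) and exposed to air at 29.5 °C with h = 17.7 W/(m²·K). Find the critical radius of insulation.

For a cylinder, r_cr = k_ins/h = 0.159/17.7 = 0.00898 m = 0.898 cm

r_cr = 0.898 cm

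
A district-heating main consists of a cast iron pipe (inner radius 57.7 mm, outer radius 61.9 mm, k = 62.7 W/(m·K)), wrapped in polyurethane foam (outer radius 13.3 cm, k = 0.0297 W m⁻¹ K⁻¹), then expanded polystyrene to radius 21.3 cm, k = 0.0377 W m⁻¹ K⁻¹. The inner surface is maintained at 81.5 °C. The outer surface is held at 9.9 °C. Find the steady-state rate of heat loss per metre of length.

Q' = 11.8 W/m

Series thermal resistances, inner to outer:
  R'_cast iron = ln(0.0619/0.0577)/(2πk) = 0.07026/(2π·62.7) = 1.784×10^-4 m·K/W
  R'_polyurethane foam = ln(0.133/0.0619)/(2πk) = 0.7648/(2π·0.0297) = 4.099 m·K/W
  R'_expanded polystyrene = ln(0.213/0.133)/(2πk) = 0.4709/(2π·0.0377) = 1.988 m·K/W
ΣR = 1.784×10^-4 + 4.099 + 1.988 = 6.087 m·K/W
Q' = ΔT/ΣR = (81.5 °C − 9.9 °C)/6.087 = 11.8 W/m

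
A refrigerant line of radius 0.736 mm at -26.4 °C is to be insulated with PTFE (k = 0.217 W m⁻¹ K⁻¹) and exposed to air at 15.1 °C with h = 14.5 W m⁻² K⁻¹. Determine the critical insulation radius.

For a cylinder, r_cr = k_ins/h = 0.217/14.5 = 0.0150 m = 1.50 cm

r_cr = 1.50 cm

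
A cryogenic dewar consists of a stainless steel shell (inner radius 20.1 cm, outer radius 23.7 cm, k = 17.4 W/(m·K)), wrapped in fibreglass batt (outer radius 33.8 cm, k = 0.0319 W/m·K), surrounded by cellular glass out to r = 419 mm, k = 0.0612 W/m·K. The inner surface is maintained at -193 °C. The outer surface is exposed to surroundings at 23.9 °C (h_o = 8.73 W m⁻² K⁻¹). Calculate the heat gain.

Resistance network (inner→outer):
  R_stainless steel = (1/0.201 − 1/0.237)/(4πk) = 0.7557/(4π·17.4) = 0.003456 K/W
  R_fibreglass batt = (1/0.237 − 1/0.338)/(4πk) = 1.261/(4π·0.0319) = 3.145 K/W
  R_cellular glass = (1/0.338 − 1/0.419)/(4πk) = 0.5719/(4π·0.0612) = 0.7437 K/W
  R_conv,out = 1/(4πr²h) = 1/(4π·0.419²·8.73) = 0.05192 K/W
ΣR = 0.003456 + 3.145 + 0.7437 + 0.05192 = 3.944 K/W
Q = ΔT/ΣR = (-193 °C − 23.9 °C)/3.944 = -55.0 W
(Negative Q ⇒ heat flows inward; heat gain = 55.0 W.)

Q = 55.0 W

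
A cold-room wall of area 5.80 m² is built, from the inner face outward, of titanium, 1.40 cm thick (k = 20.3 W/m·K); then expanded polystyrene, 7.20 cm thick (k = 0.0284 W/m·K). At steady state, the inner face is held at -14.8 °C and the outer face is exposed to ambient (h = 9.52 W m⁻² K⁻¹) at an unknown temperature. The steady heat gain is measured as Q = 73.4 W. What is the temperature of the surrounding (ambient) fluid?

Series resistances:
  R_titanium = L/(kA) = 0.0140/(20.3·5.80) = 1.189×10^-4 K/W
  R_expanded polystyrene = L/(kA) = 0.0720/(0.0284·5.80) = 0.4371 K/W
  R_conv,out = 1/(hA) = 1/(9.52·5.80) = 0.01811 K/W
ΣR = 0.4553 K/W
ΔT = Q·ΣR = 73.4 × 0.4553 = 33.42 K
Heat flows inward, so T_out = T_in + ΔT = -14.8 + 33.42 = 18.6 °C

T_out = 18.6 °C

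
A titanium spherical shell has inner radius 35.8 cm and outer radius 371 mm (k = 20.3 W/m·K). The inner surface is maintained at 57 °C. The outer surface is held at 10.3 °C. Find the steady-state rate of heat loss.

Q = 1.22×10^5 W

Q = 4πk·ΔT/(1/r₁ − 1/r₂) = 4π × 20.3 × 46.7 / (1/0.358 − 1/0.371) = 1.22×10^5 W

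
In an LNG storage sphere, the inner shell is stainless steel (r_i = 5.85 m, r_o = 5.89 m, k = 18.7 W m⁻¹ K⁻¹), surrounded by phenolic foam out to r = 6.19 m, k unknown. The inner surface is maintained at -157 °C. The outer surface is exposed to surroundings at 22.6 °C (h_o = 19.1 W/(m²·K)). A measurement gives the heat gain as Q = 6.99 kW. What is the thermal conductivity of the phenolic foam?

ΣR = ΔT/Q = |-157 − 22.6|/6990 = 0.02569 K/W
Known resistances:
  R_stainless steel = (1/5.85 − 1/5.89)/(4πk) = 0.001161/(4π·18.7) = 4.940×10^-6 K/W
  R_conv,out = 1/(4πr²h) = 1/(4π·6.19²·19.1) = 1.087×10^-4 K/W
R_phenolic foam = ΣR − ΣR_known = 0.02569 − 1.136×10^-4 = 0.02558 K/W
(1/r₁−1/r₂)/(4πk) = 0.02558 ⇒ k = 0.008228/(4π·0.02558) = 0.0256 W/m·K

k = 0.0256 W/m·K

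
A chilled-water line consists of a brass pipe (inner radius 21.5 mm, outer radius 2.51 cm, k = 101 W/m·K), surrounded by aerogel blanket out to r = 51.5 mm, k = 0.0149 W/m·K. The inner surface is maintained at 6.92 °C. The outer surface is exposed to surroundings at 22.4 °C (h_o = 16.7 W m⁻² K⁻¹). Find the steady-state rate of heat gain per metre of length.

Q' = 1.97 W/m

Treat each layer as a resistance in series:
  R'_brass = ln(0.0251/0.0215)/(2πk) = 0.1548/(2π·101) = 2.440×10^-4 m·K/W
  R'_aerogel blanket = ln(0.0515/0.0251)/(2πk) = 0.7187/(2π·0.0149) = 7.677 m·K/W
  R'_conv,out = 1/(2πr h) = 1/(2π·0.0515·16.7) = 0.1851 m·K/W
ΣR = 2.440×10^-4 + 7.677 + 0.1851 = 7.862 m·K/W
Q' = ΔT/ΣR = (6.92 °C − 22.4 °C)/7.862 = -1.97 W/m
(Negative Q' ⇒ heat flows inward; heat gain = 1.97 W/m.)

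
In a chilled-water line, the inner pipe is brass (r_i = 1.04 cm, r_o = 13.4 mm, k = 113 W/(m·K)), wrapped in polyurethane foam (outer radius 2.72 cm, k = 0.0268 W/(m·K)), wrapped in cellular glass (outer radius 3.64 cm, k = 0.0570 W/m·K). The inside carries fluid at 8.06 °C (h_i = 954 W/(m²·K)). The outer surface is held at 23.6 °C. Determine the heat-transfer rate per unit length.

Q' = 3.09 W/m

Treat each layer as a resistance in series:
  R'_conv,in = 1/(2πr h) = 1/(2π·0.0104·954) = 0.01604 m·K/W
  R'_brass = ln(0.0134/0.0104)/(2πk) = 0.2534/(2π·113) = 3.570×10^-4 m·K/W
  R'_polyurethane foam = ln(0.0272/0.0134)/(2πk) = 0.7080/(2π·0.0268) = 4.204 m·K/W
  R'_cellular glass = ln(0.0364/0.0272)/(2πk) = 0.2914/(2π·0.0570) = 0.8135 m·K/W
ΣR = 0.01604 + 3.570×10^-4 + 4.204 + 0.8135 = 5.034 m·K/W
Q' = ΔT/ΣR = (8.06 °C − 23.6 °C)/5.034 = -3.09 W/m
(Negative Q' ⇒ heat flows inward; heat gain = 3.09 W/m.)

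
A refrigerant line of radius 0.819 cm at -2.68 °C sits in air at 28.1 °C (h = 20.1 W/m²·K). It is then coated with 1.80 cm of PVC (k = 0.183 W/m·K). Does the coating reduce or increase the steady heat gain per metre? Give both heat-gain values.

reduces: 31.8 → 23.4 W/m

Critical radius for a cylinder: r_cr = k/h = 0.00910 m = 0.910 cm.
Outer radius after coating: r₂ = 0.00819 + 0.0180 = 0.02619 m.
r₁ < r_cr < r₂: heat gain rises to a maximum at r_cr then falls. Whether the coating helps depends on whether Q(r₂) has dropped back below Q(r₁).
Bare: R = 1/(2πr₁h) = 0.9668 m·K/W; Q = 30.78/0.9668 = 31.8 W/m.
Coated: R = R_cond + R_conv = 1.313 m·K/W; Q = 30.78/1.313 = 23.4 W/m.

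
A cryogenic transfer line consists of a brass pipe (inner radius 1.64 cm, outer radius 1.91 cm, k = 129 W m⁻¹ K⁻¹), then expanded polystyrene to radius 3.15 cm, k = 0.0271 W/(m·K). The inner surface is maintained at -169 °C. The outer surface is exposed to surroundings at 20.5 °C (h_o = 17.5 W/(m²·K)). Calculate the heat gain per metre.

Q' = 58.7 W/m

Series thermal resistances, inner to outer:
  R'_brass = ln(0.0191/0.0164)/(2πk) = 0.1524/(2π·129) = 1.880×10^-4 m·K/W
  R'_expanded polystyrene = ln(0.0315/0.0191)/(2πk) = 0.5003/(2π·0.0271) = 2.938 m·K/W
  R'_conv,out = 1/(2πr h) = 1/(2π·0.0315·17.5) = 0.2887 m·K/W
ΣR = 1.880×10^-4 + 2.938 + 0.2887 = 3.227 m·K/W
Q' = ΔT/ΣR = (-169 °C − 20.5 °C)/3.227 = -58.7 W/m
(Negative Q' ⇒ heat flows inward; heat gain = 58.7 W/m.)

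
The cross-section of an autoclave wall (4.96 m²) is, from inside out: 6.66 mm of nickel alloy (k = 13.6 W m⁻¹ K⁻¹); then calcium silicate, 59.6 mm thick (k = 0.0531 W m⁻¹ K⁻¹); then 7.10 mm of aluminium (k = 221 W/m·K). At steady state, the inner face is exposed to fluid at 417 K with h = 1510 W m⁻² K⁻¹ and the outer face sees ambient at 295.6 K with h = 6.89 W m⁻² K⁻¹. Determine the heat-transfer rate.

Q = 475 W

Treat each layer as a resistance in series:
  R_conv,in = 1/(hA) = 1/(1510·4.96) = 1.335×10^-4 K/W
  R_nickel alloy = L/(kA) = 0.00666/(13.6·4.96) = 9.873×10^-5 K/W
  R_calcium silicate = L/(kA) = 0.0596/(0.0531·4.96) = 0.2263 K/W
  R_aluminium = L/(kA) = 0.00710/(221·4.96) = 6.477×10^-6 K/W
  R_conv,out = 1/(hA) = 1/(6.89·4.96) = 0.02926 K/W
ΣR = 1.335×10^-4 + 9.873×10^-5 + 0.2263 + 6.477×10^-6 + 0.02926 = 0.2558 K/W
Q = ΔT/ΣR = (417 K − 295.6 K)/0.2558 = 475 W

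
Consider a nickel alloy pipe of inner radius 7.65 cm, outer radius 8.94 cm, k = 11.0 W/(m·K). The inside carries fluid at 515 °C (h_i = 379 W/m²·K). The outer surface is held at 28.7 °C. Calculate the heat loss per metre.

Series thermal resistances, inner to outer:
  R'_conv,in = 1/(2πr h) = 1/(2π·0.0765·379) = 0.005489 m·K/W
  R'_nickel alloy = ln(0.0894/0.0765)/(2πk) = 0.1558/(2π·11.0) = 0.002255 m·K/W
ΣR = 0.005489 + 0.002255 = 0.007744 m·K/W
Q' = ΔT/ΣR = (515 °C − 28.7 °C)/0.007744 = 62800 W/m

Q' = 62.8 kW/m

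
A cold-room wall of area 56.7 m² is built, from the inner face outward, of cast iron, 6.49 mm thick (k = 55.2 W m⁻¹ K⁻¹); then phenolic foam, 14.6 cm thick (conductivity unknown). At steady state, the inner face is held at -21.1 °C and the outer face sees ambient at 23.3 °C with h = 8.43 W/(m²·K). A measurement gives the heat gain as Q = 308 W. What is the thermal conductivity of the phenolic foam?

ΣR = ΔT/Q = |-21.1 − 23.3|/308 = 0.1442 K/W
Known resistances:
  R_cast iron = L/(kA) = 0.00649/(55.2·56.7) = 2.074×10^-6 K/W
  R_conv,out = 1/(hA) = 1/(8.43·56.7) = 0.002092 K/W
R_phenolic foam = ΣR − ΣR_known = 0.1442 − 0.002094 = 0.1421 K/W
L/(kA) = 0.1421 ⇒ k = 0.146/(0.1421·56.7) = 0.0181 W/m·K

k = 0.0181 W/m·K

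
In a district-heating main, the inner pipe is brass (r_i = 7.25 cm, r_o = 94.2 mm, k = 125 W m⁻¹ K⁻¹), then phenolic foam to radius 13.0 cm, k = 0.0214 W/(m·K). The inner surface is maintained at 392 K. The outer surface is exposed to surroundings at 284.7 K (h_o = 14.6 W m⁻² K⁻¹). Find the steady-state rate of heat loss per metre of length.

Q' = 43.3 W/m

Treat each layer as a resistance in series:
  R'_brass = ln(0.0942/0.0725)/(2πk) = 0.2618/(2π·125) = 3.334×10^-4 m·K/W
  R'_phenolic foam = ln(0.130/0.0942)/(2πk) = 0.3221/(2π·0.0214) = 2.396 m·K/W
  R'_conv,out = 1/(2πr h) = 1/(2π·0.130·14.6) = 0.08385 m·K/W
ΣR = 3.334×10^-4 + 2.396 + 0.08385 = 2.480 m·K/W
Q' = ΔT/ΣR = (392 K − 284.7 K)/2.480 = 43.3 W/m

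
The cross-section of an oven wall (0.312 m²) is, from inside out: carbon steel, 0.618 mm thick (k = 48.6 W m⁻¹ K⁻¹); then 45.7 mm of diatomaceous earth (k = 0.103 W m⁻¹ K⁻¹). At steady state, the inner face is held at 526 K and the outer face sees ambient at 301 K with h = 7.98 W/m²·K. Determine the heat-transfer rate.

Q = 123 W

Treat each layer as a resistance in series:
  R_carbon steel = L/(kA) = 6.18×10^-4/(48.6·0.312) = 4.076×10^-5 K/W
  R_diatomaceous earth = L/(kA) = 0.0457/(0.103·0.312) = 1.422 K/W
  R_conv,out = 1/(hA) = 1/(7.98·0.312) = 0.4016 K/W
ΣR = 4.076×10^-5 + 1.422 + 0.4016 = 1.824 K/W
Q = ΔT/ΣR = (526 K − 301 K)/1.824 = 123 W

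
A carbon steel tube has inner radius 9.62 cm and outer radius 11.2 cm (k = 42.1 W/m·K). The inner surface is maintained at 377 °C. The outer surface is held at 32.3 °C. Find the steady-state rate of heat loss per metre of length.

Q' = 2πk·ΔT/ln(r₂/r₁) = 2π × 42.1 × 344.7 / ln(0.112/0.0962) = 6.00×10^5 W/m

Q' = 600 kW/m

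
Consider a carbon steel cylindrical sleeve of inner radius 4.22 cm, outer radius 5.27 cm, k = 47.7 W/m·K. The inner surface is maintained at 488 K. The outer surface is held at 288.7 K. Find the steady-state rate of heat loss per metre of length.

Q' = 269 kW/m

Q' = 2πk·ΔT/ln(r₂/r₁) = 2π × 47.7 × 199.3 / ln(0.0527/0.0422) = 2.69×10^5 W/m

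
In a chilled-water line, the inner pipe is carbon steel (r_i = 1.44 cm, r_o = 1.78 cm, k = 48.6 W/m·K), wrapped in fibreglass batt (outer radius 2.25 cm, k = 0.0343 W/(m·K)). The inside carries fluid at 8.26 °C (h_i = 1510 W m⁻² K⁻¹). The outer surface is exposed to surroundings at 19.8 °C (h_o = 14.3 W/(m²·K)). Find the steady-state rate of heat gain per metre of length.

Resistance network (inner→outer):
  R'_conv,in = 1/(2πr h) = 1/(2π·0.0144·1510) = 0.007319 m·K/W
  R'_carbon steel = ln(0.0178/0.0144)/(2πk) = 0.2120/(2π·48.6) = 6.942×10^-4 m·K/W
  R'_fibreglass batt = ln(0.0225/0.0178)/(2πk) = 0.2343/(2π·0.0343) = 1.087 m·K/W
  R'_conv,out = 1/(2πr h) = 1/(2π·0.0225·14.3) = 0.4947 m·K/W
ΣR = 0.007319 + 6.942×10^-4 + 1.087 + 0.4947 = 1.590 m·K/W
Q' = ΔT/ΣR = (8.26 °C − 19.8 °C)/1.590 = -7.26 W/m
(Negative Q' ⇒ heat flows inward; heat gain = 7.26 W/m.)

Q' = 7.26 W/m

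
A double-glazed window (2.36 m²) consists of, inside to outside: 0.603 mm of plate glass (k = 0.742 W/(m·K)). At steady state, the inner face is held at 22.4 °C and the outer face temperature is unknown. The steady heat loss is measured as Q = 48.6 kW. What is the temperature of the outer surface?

Sum the resistances:
  R_plate glass = L/(kA) = 6.03×10^-4/(0.742·2.36) = 3.444×10^-4 K/W
ΣR = 3.444×10^-4 K/W
ΔT = Q·ΣR = 48600 × 3.444×10^-4 = 16.74 K
Heat flows outward, so T_out = T_in − ΔT = 22.4 − 16.74 = 5.66 °C

T_out = 5.66 °C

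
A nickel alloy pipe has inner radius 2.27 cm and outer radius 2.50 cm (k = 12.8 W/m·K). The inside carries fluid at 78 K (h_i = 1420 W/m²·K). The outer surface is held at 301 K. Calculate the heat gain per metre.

Q' = 36300 W/m

Treat each layer as a resistance in series:
  R'_conv,in = 1/(2πr h) = 1/(2π·0.0227·1420) = 0.004937 m·K/W
  R'_nickel alloy = ln(0.0250/0.0227)/(2πk) = 0.09651/(2π·12.8) = 0.001200 m·K/W
ΣR = 0.004937 + 0.001200 = 0.006137 m·K/W
Q' = ΔT/ΣR = (78 K − 301 K)/0.006137 = -36300 W/m
(Negative Q' ⇒ heat flows inward; heat gain = 36300 W/m.)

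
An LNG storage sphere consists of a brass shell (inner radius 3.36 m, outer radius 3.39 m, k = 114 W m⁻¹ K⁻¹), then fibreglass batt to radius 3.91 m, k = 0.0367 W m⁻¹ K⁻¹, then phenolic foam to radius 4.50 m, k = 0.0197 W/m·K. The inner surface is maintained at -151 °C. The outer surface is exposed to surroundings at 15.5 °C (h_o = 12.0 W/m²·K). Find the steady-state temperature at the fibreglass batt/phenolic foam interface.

T = -86.9 °C

Treat each layer as a resistance in series:
  R_brass = (1/3.36 − 1/3.39)/(4πk) = 0.002634/(4π·114) = 1.839×10^-6 K/W
  R_fibreglass batt = (1/3.39 − 1/3.91)/(4πk) = 0.03923/(4π·0.0367) = 0.08507 K/W
  R_phenolic foam = (1/3.91 − 1/4.50)/(4πk) = 0.03353/(4π·0.0197) = 0.1355 K/W
  R_conv,out = 1/(4πr²h) = 1/(4π·4.50²·12.0) = 3.275×10^-4 K/W
ΣR = 1.839×10^-6 + 0.08507 + 0.1355 + 3.275×10^-4 = 0.2209 K/W
Q = ΔT/ΣR = (-151 °C − 15.5 °C)/0.2209 = -753.7 W
From the inner boundary to the fibreglass batt/phenolic foam interface, ΣR_partial = 0.08507 K/W.
T_interface = T_in − Q·ΣR_partial = -151 °C − (-753.7)(0.08507) = -86.9 °C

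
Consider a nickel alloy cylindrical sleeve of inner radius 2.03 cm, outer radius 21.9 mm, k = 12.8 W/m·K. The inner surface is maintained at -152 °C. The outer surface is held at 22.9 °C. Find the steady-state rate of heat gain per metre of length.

Q' = 2πk·ΔT/ln(r₂/r₁) = 2π × 12.8 × 174.9 / ln(0.0219/0.0203) = 1.85×10^5 W/m

Q' = 1.85×10^5 W/m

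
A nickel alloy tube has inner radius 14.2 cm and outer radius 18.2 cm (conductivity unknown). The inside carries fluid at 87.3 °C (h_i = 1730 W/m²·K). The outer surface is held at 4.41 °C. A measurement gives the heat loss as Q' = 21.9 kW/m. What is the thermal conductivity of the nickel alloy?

k = 12.6 W/m·K

ΣR = ΔT/Q' = |87.3 − 4.41|/21900 = 0.003785 m·K/W
Known resistances:
  R'_conv,in = 1/(2πr h) = 1/(2π·0.142·1730) = 6.479×10^-4 m·K/W
R_nickel alloy = ΣR − ΣR_known = 0.003785 − 6.479×10^-4 = 0.003137 m·K/W
ln(r₂/r₁)/(2πk) = 0.003137 ⇒ k = 0.2482/(2π·0.003137) = 12.6 W/m·K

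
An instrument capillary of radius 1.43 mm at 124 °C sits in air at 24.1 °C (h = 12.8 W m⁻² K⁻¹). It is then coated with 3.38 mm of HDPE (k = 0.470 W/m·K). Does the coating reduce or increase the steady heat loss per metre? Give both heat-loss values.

Critical radius for a cylinder: r_cr = k/h = 0.0367 m = 3.67 cm.
Outer radius after coating: r₂ = 0.00143 + 0.00338 = 0.00481 m.
Since r₁ < r_cr and r₂ ≤ r_cr, the coating moves toward the maximum at r_cr — heat loss rises.
Bare: R = 1/(2πr₁h) = 8.695 m·K/W; Q = 99.9/8.695 = 11.5 W/m.
Coated: R = R_cond + R_conv = 2.996 m·K/W; Q = 99.9/2.996 = 33.3 W/m.

increases: 11.5 → 33.3 W/m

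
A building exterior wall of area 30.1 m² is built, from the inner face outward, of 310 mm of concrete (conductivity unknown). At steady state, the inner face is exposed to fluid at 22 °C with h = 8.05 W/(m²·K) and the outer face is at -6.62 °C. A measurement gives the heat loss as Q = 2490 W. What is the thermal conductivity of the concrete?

ΣR = ΔT/Q = |22 − -6.62|/2490 = 0.01149 K/W
Known resistances:
  R_conv,in = 1/(hA) = 1/(8.05·30.1) = 0.004127 K/W
R_concrete = ΣR − ΣR_known = 0.01149 − 0.004127 = 0.007363 K/W
L/(kA) = 0.007363 ⇒ k = 0.310/(0.007363·30.1) = 1.40 W/m·K

k = 1.40 W/m·K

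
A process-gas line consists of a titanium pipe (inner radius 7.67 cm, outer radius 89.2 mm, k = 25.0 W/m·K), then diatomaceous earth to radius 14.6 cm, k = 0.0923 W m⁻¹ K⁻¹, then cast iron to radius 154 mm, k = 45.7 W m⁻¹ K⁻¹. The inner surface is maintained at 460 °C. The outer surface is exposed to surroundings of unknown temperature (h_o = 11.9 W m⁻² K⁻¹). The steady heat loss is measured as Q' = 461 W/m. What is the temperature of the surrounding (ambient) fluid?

Sum the resistances:
  R'_titanium = ln(0.0892/0.0767)/(2πk) = 0.1510/(2π·25.0) = 9.612×10^-4 m·K/W
  R'_diatomaceous earth = ln(0.146/0.0892)/(2πk) = 0.4927/(2π·0.0923) = 0.8496 m·K/W
  R'_cast iron = ln(0.154/0.146)/(2πk) = 0.05335/(2π·45.7) = 1.858×10^-4 m·K/W
  R'_conv,out = 1/(2πr h) = 1/(2π·0.154·11.9) = 0.08685 m·K/W
ΣR = 0.9376 m·K/W
ΔT = Q'·ΣR = 461 × 0.9376 = 432.2 K
Heat flows outward, so T_out = T_in − ΔT = 460 − 432.2 = 27.8 °C

T_out = 27.8 °C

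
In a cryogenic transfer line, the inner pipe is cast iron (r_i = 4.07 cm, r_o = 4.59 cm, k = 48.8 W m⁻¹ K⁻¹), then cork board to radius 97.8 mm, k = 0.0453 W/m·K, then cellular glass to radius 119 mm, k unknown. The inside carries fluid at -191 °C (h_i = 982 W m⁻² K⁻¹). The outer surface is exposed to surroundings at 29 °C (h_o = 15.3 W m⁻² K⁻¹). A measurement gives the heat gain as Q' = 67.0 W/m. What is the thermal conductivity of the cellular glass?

ΣR = ΔT/Q' = |-191 − 29|/67.0 = 3.284 m·K/W
Known resistances:
  R'_conv,in = 1/(2πr h) = 1/(2π·0.0407·982) = 0.003982 m·K/W
  R'_cast iron = ln(0.0459/0.0407)/(2πk) = 0.1202/(2π·48.8) = 3.921×10^-4 m·K/W
  R'_cork board = ln(0.0978/0.0459)/(2πk) = 0.7565/(2π·0.0453) = 2.658 m·K/W
  R'_conv,out = 1/(2πr h) = 1/(2π·0.119·15.3) = 0.08741 m·K/W
R_cellular glass = ΣR − ΣR_known = 3.284 − 2.750 = 0.5340 m·K/W
ln(r₂/r₁)/(2πk) = 0.5340 ⇒ k = 0.1962/(2π·0.5340) = 0.0585 W/m·K

k = 0.0585 W/m·K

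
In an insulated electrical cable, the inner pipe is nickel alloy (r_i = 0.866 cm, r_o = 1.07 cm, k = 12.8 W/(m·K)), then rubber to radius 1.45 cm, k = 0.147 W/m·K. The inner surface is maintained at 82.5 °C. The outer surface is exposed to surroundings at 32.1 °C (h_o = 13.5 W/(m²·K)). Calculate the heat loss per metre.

Series thermal resistances, inner to outer:
  R'_nickel alloy = ln(0.0107/0.00866)/(2πk) = 0.2115/(2π·12.8) = 0.002630 m·K/W
  R'_rubber = ln(0.0145/0.0107)/(2πk) = 0.3039/(2π·0.147) = 0.3290 m·K/W
  R'_conv,out = 1/(2πr h) = 1/(2π·0.0145·13.5) = 0.8131 m·K/W
ΣR = 0.002630 + 0.3290 + 0.8131 = 1.145 m·K/W
Q' = ΔT/ΣR = (82.5 °C − 32.1 °C)/1.145 = 44.0 W/m

Q' = 44.0 W/m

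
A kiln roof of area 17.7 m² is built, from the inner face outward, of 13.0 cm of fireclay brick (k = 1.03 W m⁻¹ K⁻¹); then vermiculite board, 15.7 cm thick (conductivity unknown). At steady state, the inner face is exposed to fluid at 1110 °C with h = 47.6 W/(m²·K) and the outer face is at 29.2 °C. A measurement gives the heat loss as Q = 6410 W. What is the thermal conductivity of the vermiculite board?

ΣR = ΔT/Q = |1110 − 29.2|/6410 = 0.1686 K/W
Known resistances:
  R_conv,in = 1/(hA) = 1/(47.6·17.7) = 0.001187 K/W
  R_fireclay brick = L/(kA) = 0.130/(1.03·17.7) = 0.007131 K/W
R_vermiculite board = ΣR − ΣR_known = 0.1686 − 0.008318 = 0.1603 K/W
L/(kA) = 0.1603 ⇒ k = 0.157/(0.1603·17.7) = 0.0553 W/m·K

k = 0.0553 W/m·K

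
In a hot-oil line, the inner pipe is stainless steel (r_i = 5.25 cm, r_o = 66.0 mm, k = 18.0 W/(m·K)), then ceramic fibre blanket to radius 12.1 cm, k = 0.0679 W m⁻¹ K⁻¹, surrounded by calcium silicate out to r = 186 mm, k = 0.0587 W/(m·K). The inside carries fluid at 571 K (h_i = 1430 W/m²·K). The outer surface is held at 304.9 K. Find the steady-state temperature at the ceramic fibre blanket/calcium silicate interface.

T = 425 K

Series thermal resistances, inner to outer:
  R'_conv,in = 1/(2πr h) = 1/(2π·0.0525·1430) = 0.002120 m·K/W
  R'_stainless steel = ln(0.0660/0.0525)/(2πk) = 0.2288/(2π·18.0) = 0.002023 m·K/W
  R'_ceramic fibre blanket = ln(0.121/0.0660)/(2πk) = 0.6061/(2π·0.0679) = 1.421 m·K/W
  R'_calcium silicate = ln(0.186/0.121)/(2πk) = 0.4300/(2π·0.0587) = 1.166 m·K/W
ΣR = 0.002120 + 0.002023 + 1.421 + 1.166 = 2.591 m·K/W
Q' = ΔT/ΣR = (571 K − 304.9 K)/2.591 = 102.7 W/m
From the inner boundary to the ceramic fibre blanket/calcium silicate interface, ΣR_partial = 1.425 m·K/W.
T_interface = T_in − Q'·ΣR_partial = 571 K − (102.7)(1.425) = 425 K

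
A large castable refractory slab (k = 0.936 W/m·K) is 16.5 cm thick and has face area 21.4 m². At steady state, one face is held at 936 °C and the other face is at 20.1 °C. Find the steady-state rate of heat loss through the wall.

Q = 111 kW

Q = kA·ΔT/L = 0.936 × 21.4 × |936 °C − 20.1 °C| / 0.165 = 1.11×10^5 W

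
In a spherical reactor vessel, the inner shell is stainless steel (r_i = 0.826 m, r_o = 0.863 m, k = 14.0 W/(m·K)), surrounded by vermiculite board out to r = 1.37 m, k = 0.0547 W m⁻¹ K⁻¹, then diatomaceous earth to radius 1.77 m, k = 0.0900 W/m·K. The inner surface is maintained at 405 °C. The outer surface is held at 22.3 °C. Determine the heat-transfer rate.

Q = 497 W

Resistance network (inner→outer):
  R_stainless steel = (1/0.826 − 1/0.863)/(4πk) = 0.05191/(4π·14.0) = 2.950×10^-4 K/W
  R_vermiculite board = (1/0.863 − 1/1.37)/(4πk) = 0.4288/(4π·0.0547) = 0.6238 K/W
  R_diatomaceous earth = (1/1.37 − 1/1.77)/(4πk) = 0.1650/(4π·0.0900) = 0.1459 K/W
ΣR = 2.950×10^-4 + 0.6238 + 0.1459 = 0.7700 K/W
Q = ΔT/ΣR = (405 °C − 22.3 °C)/0.7700 = 497 W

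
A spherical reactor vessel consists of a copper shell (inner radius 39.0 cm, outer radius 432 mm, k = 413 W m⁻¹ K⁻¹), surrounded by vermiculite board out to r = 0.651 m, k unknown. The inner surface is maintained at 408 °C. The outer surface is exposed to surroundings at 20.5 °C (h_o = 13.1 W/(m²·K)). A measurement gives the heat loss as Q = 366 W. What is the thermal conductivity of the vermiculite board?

ΣR = ΔT/Q = |408 − 20.5|/366 = 1.059 K/W
Known resistances:
  R_copper = (1/0.390 − 1/0.432)/(4πk) = 0.2493/(4π·413) = 4.803×10^-5 K/W
  R_conv,out = 1/(4πr²h) = 1/(4π·0.651²·13.1) = 0.01433 K/W
R_vermiculite board = ΣR − ΣR_known = 1.059 − 0.01438 = 1.045 K/W
(1/r₁−1/r₂)/(4πk) = 1.045 ⇒ k = 0.7787/(4π·1.045) = 0.0593 W/m·K

k = 0.0593 W/m·K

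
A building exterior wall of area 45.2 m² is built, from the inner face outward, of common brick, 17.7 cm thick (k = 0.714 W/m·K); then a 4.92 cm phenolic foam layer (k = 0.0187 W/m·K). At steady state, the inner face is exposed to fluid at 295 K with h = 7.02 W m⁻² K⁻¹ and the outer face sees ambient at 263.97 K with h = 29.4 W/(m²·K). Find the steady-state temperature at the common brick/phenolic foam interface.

T = 291.0 K

Series thermal resistances, inner to outer:
  R_conv,in = 1/(hA) = 1/(7.02·45.2) = 0.003152 K/W
  R_common brick = L/(kA) = 0.177/(0.714·45.2) = 0.005484 K/W
  R_phenolic foam = L/(kA) = 0.0492/(0.0187·45.2) = 0.05821 K/W
  R_conv,out = 1/(hA) = 1/(29.4·45.2) = 7.525×10^-4 K/W
ΣR = 0.003152 + 0.005484 + 0.05821 + 7.525×10^-4 = 0.06760 K/W
Q = ΔT/ΣR = (295 K − 263.97 K)/0.06760 = 459.0 W
From the inner boundary to the common brick/phenolic foam interface, ΣR_partial = 0.008636 K/W.
T_interface = T_in − Q·ΣR_partial = 295 K − (459.0)(0.008636) = 291.0 K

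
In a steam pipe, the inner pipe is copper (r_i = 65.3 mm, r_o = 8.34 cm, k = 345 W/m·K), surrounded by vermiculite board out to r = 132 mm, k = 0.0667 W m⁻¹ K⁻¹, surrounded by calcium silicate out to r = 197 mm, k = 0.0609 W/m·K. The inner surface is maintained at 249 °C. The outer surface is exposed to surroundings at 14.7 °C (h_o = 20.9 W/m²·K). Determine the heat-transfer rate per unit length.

Resistance network (inner→outer):
  R'_copper = ln(0.0834/0.0653)/(2πk) = 0.2447/(2π·345) = 1.129×10^-4 m·K/W
  R'_vermiculite board = ln(0.132/0.0834)/(2πk) = 0.4592/(2π·0.0667) = 1.096 m·K/W
  R'_calcium silicate = ln(0.197/0.132)/(2πk) = 0.4004/(2π·0.0609) = 1.046 m·K/W
  R'_conv,out = 1/(2πr h) = 1/(2π·0.197·20.9) = 0.03866 m·K/W
ΣR = 1.129×10^-4 + 1.096 + 1.046 + 0.03866 = 2.181 m·K/W
Q' = ΔT/ΣR = (249 °C − 14.7 °C)/2.181 = 107 W/m

Q' = 107 W/m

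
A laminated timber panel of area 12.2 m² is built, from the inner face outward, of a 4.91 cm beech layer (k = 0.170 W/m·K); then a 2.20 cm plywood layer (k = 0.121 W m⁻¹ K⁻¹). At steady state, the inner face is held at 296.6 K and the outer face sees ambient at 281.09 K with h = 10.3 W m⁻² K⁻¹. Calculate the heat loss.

Treat each layer as a resistance in series:
  R_beech = L/(kA) = 0.0491/(0.170·12.2) = 0.02367 K/W
  R_plywood = L/(kA) = 0.0220/(0.121·12.2) = 0.01490 K/W
  R_conv,out = 1/(hA) = 1/(10.3·12.2) = 0.007958 K/W
ΣR = 0.02367 + 0.01490 + 0.007958 = 0.04653 K/W
Q = ΔT/ΣR = (296.6 K − 281.09 K)/0.04653 = 333 W

Q = 333 W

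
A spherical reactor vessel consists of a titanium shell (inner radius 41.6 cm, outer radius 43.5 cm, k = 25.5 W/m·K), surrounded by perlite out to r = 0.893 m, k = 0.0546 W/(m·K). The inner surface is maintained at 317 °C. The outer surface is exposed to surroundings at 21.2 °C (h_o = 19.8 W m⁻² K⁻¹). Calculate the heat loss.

Q = 172 W

Resistance network (inner→outer):
  R_titanium = (1/0.416 − 1/0.435)/(4πk) = 0.1050/(4π·25.5) = 3.277×10^-4 K/W
  R_perlite = (1/0.435 − 1/0.893)/(4πk) = 1.179/(4π·0.0546) = 1.718 K/W
  R_conv,out = 1/(4πr²h) = 1/(4π·0.893²·19.8) = 0.005040 K/W
ΣR = 3.277×10^-4 + 1.718 + 0.005040 = 1.723 K/W
Q = ΔT/ΣR = (317 °C − 21.2 °C)/1.723 = 172 W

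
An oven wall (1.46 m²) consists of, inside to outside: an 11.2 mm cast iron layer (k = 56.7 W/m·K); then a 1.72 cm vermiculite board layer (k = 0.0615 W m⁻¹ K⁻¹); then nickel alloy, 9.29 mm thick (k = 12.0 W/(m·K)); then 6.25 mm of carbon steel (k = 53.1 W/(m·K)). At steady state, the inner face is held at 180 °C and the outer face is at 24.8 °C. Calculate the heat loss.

Q = 807 W

Treat each layer as a resistance in series:
  R_cast iron = L/(kA) = 0.0112/(56.7·1.46) = 1.353×10^-4 K/W
  R_vermiculite board = L/(kA) = 0.0172/(0.0615·1.46) = 0.1916 K/W
  R_nickel alloy = L/(kA) = 0.00929/(12.0·1.46) = 5.303×10^-4 K/W
  R_carbon steel = L/(kA) = 0.00625/(53.1·1.46) = 8.062×10^-5 K/W
ΣR = 1.353×10^-4 + 0.1916 + 5.303×10^-4 + 8.062×10^-5 = 0.1923 K/W
Q = ΔT/ΣR = (180 °C − 24.8 °C)/0.1923 = 807 W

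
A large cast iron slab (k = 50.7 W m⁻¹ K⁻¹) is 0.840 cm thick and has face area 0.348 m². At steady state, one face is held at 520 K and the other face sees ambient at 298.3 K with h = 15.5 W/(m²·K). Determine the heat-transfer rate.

Resistance network (inner→outer):
  R_cast iron = L/(kA) = 0.00840/(50.7·0.348) = 4.761×10^-4 K/W
  R_conv,out = 1/(hA) = 1/(15.5·0.348) = 0.1854 K/W
ΣR = 4.761×10^-4 + 0.1854 = 0.1859 K/W
Q = ΔT/ΣR = (520 K − 298.3 K)/0.1859 = 1190 W

Q = 1190 W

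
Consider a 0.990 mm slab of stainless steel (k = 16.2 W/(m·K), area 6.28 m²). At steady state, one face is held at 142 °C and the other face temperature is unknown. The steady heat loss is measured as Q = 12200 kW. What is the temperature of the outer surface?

T_out = 23.3 °C

Sum the resistances:
  R_stainless steel = L/(kA) = 9.90×10^-4/(16.2·6.28) = 9.731×10^-6 K/W
ΣR = 9.731×10^-6 K/W
ΔT = Q·ΣR = 1.22×10^7 × 9.731×10^-6 = 118.7 K
Heat flows outward, so T_out = T_in − ΔT = 142 − 118.7 = 23.3 °C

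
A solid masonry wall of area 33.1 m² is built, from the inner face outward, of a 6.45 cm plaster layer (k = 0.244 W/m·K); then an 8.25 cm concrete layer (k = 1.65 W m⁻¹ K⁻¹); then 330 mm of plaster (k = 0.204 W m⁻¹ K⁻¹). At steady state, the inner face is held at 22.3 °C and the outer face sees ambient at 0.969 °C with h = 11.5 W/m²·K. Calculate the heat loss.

Series thermal resistances, inner to outer:
  R_plaster = L/(kA) = 0.0645/(0.244·33.1) = 0.007986 K/W
  R_concrete = L/(kA) = 0.0825/(1.65·33.1) = 0.001511 K/W
  R_plaster = L/(kA) = 0.330/(0.204·33.1) = 0.04887 K/W
  R_conv,out = 1/(hA) = 1/(11.5·33.1) = 0.002627 K/W
ΣR = 0.007986 + 0.001511 + 0.04887 + 0.002627 = 0.06099 K/W
Q = ΔT/ΣR = (22.3 °C − 0.969 °C)/0.06099 = 350 W

Q = 350 W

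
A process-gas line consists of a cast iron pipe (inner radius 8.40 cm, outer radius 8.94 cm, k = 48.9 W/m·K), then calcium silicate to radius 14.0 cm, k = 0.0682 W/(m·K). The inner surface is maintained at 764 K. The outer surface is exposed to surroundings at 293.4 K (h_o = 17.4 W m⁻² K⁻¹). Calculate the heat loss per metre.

Q' = 423 W/m

Resistance network (inner→outer):
  R'_cast iron = ln(0.0894/0.0840)/(2πk) = 0.06230/(2π·48.9) = 2.028×10^-4 m·K/W
  R'_calcium silicate = ln(0.140/0.0894)/(2πk) = 0.4485/(2π·0.0682) = 1.047 m·K/W
  R'_conv,out = 1/(2πr h) = 1/(2π·0.140·17.4) = 0.06533 m·K/W
ΣR = 2.028×10^-4 + 1.047 + 0.06533 = 1.113 m·K/W
Q' = ΔT/ΣR = (764 K − 293.4 K)/1.113 = 423 W/m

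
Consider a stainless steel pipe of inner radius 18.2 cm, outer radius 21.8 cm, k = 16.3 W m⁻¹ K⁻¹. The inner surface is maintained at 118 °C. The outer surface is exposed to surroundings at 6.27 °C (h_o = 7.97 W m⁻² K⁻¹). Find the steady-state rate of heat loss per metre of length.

Treat each layer as a resistance in series:
  R'_stainless steel = ln(0.218/0.182)/(2πk) = 0.1805/(2π·16.3) = 0.001762 m·K/W
  R'_conv,out = 1/(2πr h) = 1/(2π·0.218·7.97) = 0.09160 m·K/W
ΣR = 0.001762 + 0.09160 = 0.09336 m·K/W
Q' = ΔT/ΣR = (118 °C − 6.27 °C)/0.09336 = 1200 W/m

Q' = 1200 W/m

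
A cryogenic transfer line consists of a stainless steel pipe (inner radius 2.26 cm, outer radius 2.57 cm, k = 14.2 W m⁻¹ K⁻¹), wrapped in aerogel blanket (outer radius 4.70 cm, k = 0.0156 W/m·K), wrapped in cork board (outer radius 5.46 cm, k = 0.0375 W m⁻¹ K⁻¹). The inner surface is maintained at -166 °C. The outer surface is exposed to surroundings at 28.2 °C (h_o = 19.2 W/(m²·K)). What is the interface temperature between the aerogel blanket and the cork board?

T = 6.2 °C

Treat each layer as a resistance in series:
  R'_stainless steel = ln(0.0257/0.0226)/(2πk) = 0.1285/(2π·14.2) = 0.001441 m·K/W
  R'_aerogel blanket = ln(0.0470/0.0257)/(2πk) = 0.6037/(2π·0.0156) = 6.159 m·K/W
  R'_cork board = ln(0.0546/0.0470)/(2πk) = 0.1499/(2π·0.0375) = 0.6361 m·K/W
  R'_conv,out = 1/(2πr h) = 1/(2π·0.0546·19.2) = 0.1518 m·K/W
ΣR = 0.001441 + 6.159 + 0.6361 + 0.1518 = 6.948 m·K/W
Q' = ΔT/ΣR = (-166 °C − 28.2 °C)/6.948 = -27.95 W/m
From the inner boundary to the aerogel blanket/cork board interface, ΣR_partial = 6.160 m·K/W.
T_interface = T_in − Q'·ΣR_partial = -166 °C − (-27.95)(6.160) = 6.2 °C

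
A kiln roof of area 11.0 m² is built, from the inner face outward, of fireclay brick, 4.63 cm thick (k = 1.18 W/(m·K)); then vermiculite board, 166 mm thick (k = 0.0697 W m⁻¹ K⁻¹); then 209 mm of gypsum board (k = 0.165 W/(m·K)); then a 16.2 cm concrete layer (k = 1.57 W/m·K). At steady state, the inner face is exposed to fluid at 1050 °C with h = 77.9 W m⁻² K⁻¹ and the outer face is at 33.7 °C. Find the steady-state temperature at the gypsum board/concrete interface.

T = 61 °C

Resistance network (inner→outer):
  R_conv,in = 1/(hA) = 1/(77.9·11.0) = 0.001167 K/W
  R_fireclay brick = L/(kA) = 0.0463/(1.18·11.0) = 0.003567 K/W
  R_vermiculite board = L/(kA) = 0.166/(0.0697·11.0) = 0.2165 K/W
  R_gypsum board = L/(kA) = 0.209/(0.165·11.0) = 0.1152 K/W
  R_concrete = L/(kA) = 0.162/(1.57·11.0) = 0.009380 K/W
ΣR = 0.001167 + 0.003567 + 0.2165 + 0.1152 + 0.009380 = 0.3458 K/W
Q = ΔT/ΣR = (1050 °C − 33.7 °C)/0.3458 = 2939 W
From the inner boundary to the gypsum board/concrete interface, ΣR_partial = 0.3364 K/W.
T_interface = T_in − Q·ΣR_partial = 1050 °C − (2939)(0.3364) = 61 °C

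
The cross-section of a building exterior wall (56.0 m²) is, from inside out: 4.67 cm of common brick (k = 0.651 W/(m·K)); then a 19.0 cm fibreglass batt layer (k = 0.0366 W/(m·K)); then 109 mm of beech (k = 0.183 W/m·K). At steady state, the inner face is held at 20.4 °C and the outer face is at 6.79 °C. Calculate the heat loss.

Treat each layer as a resistance in series:
  R_common brick = L/(kA) = 0.0467/(0.651·56.0) = 0.001281 K/W
  R_fibreglass batt = L/(kA) = 0.190/(0.0366·56.0) = 0.09270 K/W
  R_beech = L/(kA) = 0.109/(0.183·56.0) = 0.01064 K/W
ΣR = 0.001281 + 0.09270 + 0.01064 = 0.1046 K/W
Q = ΔT/ΣR = (20.4 °C − 6.79 °C)/0.1046 = 130 W

Q = 130 W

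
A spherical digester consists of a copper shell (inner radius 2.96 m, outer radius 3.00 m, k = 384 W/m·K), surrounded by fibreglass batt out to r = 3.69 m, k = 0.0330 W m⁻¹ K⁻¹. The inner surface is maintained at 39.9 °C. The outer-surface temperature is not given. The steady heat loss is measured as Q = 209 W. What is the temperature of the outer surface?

T_out = 8.49 °C

Series resistances:
  R_copper = (1/2.96 − 1/3.00)/(4πk) = 0.004505/(4π·384) = 9.335×10^-7 K/W
  R_fibreglass batt = (1/3.00 − 1/3.69)/(4πk) = 0.06233/(4π·0.0330) = 0.1503 K/W
ΣR = 0.1503 K/W
ΔT = Q·ΣR = 209 × 0.1503 = 31.41 K
Heat flows outward, so T_out = T_in − ΔT = 39.9 − 31.41 = 8.49 °C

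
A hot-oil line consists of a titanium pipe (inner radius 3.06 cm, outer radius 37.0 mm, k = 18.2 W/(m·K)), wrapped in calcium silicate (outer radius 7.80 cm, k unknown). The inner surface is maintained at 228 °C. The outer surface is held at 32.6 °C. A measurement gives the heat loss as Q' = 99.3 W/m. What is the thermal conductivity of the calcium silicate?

ΣR = ΔT/Q' = |228 − 32.6|/99.3 = 1.968 m·K/W
Known resistances:
  R'_titanium = ln(0.0370/0.0306)/(2πk) = 0.1899/(2π·18.2) = 0.001661 m·K/W
R_calcium silicate = ΣR − ΣR_known = 1.968 − 0.001661 = 1.966 m·K/W
ln(r₂/r₁)/(2πk) = 1.966 ⇒ k = 0.7458/(2π·1.966) = 0.0604 W/m·K

k = 0.0604 W/m·K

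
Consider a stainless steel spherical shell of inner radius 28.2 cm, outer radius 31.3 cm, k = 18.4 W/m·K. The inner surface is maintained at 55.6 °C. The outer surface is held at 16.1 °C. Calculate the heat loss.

Q = 26000 W

Q = 4πk·ΔT/(1/r₁ − 1/r₂) = 4π × 18.4 × 39.5 / (1/0.282 − 1/0.313) = 26000 W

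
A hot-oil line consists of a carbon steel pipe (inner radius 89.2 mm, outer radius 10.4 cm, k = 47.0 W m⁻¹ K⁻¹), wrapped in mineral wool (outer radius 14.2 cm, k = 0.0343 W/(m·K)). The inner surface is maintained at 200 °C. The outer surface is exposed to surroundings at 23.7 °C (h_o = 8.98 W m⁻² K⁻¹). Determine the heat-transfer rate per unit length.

Series thermal resistances, inner to outer:
  R'_carbon steel = ln(0.104/0.0892)/(2πk) = 0.1535/(2π·47.0) = 5.198×10^-4 m·K/W
  R'_mineral wool = ln(0.142/0.104)/(2πk) = 0.3114/(2π·0.0343) = 1.445 m·K/W
  R'_conv,out = 1/(2πr h) = 1/(2π·0.142·8.98) = 0.1248 m·K/W
ΣR = 5.198×10^-4 + 1.445 + 0.1248 = 1.570 m·K/W
Q' = ΔT/ΣR = (200 °C − 23.7 °C)/1.570 = 112 W/m

Q' = 112 W/m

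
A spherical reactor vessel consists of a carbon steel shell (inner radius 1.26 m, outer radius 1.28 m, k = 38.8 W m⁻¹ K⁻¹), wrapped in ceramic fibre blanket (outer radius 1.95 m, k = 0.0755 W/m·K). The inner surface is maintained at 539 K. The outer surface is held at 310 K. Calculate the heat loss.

Series thermal resistances, inner to outer:
  R_carbon steel = (1/1.26 − 1/1.28)/(4πk) = 0.01240/(4π·38.8) = 2.543×10^-5 K/W
  R_ceramic fibre blanket = (1/1.28 − 1/1.95)/(4πk) = 0.2684/(4π·0.0755) = 0.2829 K/W
ΣR = 2.543×10^-5 + 0.2829 = 0.2829 K/W
Q = ΔT/ΣR = (539 K − 310 K)/0.2829 = 809 W

Q = 809 W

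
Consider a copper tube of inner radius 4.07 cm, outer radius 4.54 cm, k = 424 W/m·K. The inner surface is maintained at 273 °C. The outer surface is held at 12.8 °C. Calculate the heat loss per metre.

Q' = 2πk·ΔT/ln(r₂/r₁) = 2π × 424 × 260.2 / ln(0.0454/0.0407) = 6.34×10^6 W/m

Q' = 6.34×10^6 W/m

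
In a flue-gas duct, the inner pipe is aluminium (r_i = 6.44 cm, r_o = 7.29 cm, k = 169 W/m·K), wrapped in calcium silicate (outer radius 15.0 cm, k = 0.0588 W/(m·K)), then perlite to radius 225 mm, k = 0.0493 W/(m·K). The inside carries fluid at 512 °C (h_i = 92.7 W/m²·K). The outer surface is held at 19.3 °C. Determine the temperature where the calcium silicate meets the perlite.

Resistance network (inner→outer):
  R'_conv,in = 1/(2πr h) = 1/(2π·0.0644·92.7) = 0.02666 m·K/W
  R'_aluminium = ln(0.0729/0.0644)/(2πk) = 0.1240/(2π·169) = 1.168×10^-4 m·K/W
  R'_calcium silicate = ln(0.150/0.0729)/(2πk) = 0.7215/(2π·0.0588) = 1.953 m·K/W
  R'_perlite = ln(0.225/0.150)/(2πk) = 0.4055/(2π·0.0493) = 1.309 m·K/W
ΣR = 0.02666 + 1.168×10^-4 + 1.953 + 1.309 = 3.289 m·K/W
Q' = ΔT/ΣR = (512 °C − 19.3 °C)/3.289 = 149.8 W/m
From the inner boundary to the calcium silicate/perlite interface, ΣR_partial = 1.980 m·K/W.
T_interface = T_in − Q'·ΣR_partial = 512 °C − (149.8)(1.980) = 215 °C

T = 215 °C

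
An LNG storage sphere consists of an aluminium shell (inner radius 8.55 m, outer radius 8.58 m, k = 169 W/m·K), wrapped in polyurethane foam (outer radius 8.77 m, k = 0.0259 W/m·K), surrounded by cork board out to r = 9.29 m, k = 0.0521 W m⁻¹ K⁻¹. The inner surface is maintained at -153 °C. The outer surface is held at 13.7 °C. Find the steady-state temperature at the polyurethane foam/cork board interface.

T = -79.1 °C

Series thermal resistances, inner to outer:
  R_aluminium = (1/8.55 − 1/8.58)/(4πk) = 4.089×10^-4/(4π·169) = 1.926×10^-7 K/W
  R_polyurethane foam = (1/8.58 − 1/8.77)/(4πk) = 0.002525/(4π·0.0259) = 0.007758 K/W
  R_cork board = (1/8.77 − 1/9.29)/(4πk) = 0.006382/(4π·0.0521) = 0.009749 K/W
ΣR = 1.926×10^-7 + 0.007758 + 0.009749 = 0.01751 K/W
Q = ΔT/ΣR = (-153 °C − 13.7 °C)/0.01751 = -9520 W
From the inner boundary to the polyurethane foam/cork board interface, ΣR_partial = 0.007758 K/W.
T_interface = T_in − Q·ΣR_partial = -153 °C − (-9520)(0.007758) = -79.1 °C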